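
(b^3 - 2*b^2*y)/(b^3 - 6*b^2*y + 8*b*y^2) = b/(b - 4*y)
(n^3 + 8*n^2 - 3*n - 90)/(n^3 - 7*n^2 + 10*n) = (n^3 + 8*n^2 - 3*n - 90)/(n*(n^2 - 7*n + 10))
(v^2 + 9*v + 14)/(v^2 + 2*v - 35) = (v + 2)/(v - 5)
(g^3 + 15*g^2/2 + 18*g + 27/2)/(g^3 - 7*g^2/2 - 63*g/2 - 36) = (g + 3)/(g - 8)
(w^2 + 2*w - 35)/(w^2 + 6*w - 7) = (w - 5)/(w - 1)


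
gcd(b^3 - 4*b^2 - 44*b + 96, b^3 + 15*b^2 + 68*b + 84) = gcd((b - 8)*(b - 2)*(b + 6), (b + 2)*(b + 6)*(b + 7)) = b + 6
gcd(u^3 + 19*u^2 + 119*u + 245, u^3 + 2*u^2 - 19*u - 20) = u + 5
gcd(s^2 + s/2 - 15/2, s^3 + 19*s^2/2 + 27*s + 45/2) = s + 3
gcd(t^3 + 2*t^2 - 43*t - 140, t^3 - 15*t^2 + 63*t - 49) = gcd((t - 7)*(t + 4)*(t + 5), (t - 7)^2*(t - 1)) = t - 7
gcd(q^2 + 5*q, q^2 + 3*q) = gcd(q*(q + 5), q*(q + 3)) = q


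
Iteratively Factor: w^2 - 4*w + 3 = (w - 1)*(w - 3)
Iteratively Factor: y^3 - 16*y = (y - 4)*(y^2 + 4*y) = y*(y - 4)*(y + 4)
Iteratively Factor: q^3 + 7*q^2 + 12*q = (q)*(q^2 + 7*q + 12) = q*(q + 3)*(q + 4)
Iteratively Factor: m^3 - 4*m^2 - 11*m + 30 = (m + 3)*(m^2 - 7*m + 10) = (m - 2)*(m + 3)*(m - 5)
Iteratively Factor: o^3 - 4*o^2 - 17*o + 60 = (o + 4)*(o^2 - 8*o + 15) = (o - 3)*(o + 4)*(o - 5)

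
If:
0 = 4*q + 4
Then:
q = -1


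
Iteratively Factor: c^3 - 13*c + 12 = (c + 4)*(c^2 - 4*c + 3) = (c - 1)*(c + 4)*(c - 3)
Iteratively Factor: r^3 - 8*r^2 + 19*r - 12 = (r - 4)*(r^2 - 4*r + 3) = (r - 4)*(r - 1)*(r - 3)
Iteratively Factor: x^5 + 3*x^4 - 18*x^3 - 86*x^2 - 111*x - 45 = (x - 5)*(x^4 + 8*x^3 + 22*x^2 + 24*x + 9) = (x - 5)*(x + 3)*(x^3 + 5*x^2 + 7*x + 3) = (x - 5)*(x + 3)^2*(x^2 + 2*x + 1) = (x - 5)*(x + 1)*(x + 3)^2*(x + 1)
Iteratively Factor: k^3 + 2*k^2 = (k + 2)*(k^2) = k*(k + 2)*(k)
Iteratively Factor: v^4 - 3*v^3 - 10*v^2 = (v + 2)*(v^3 - 5*v^2) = v*(v + 2)*(v^2 - 5*v) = v^2*(v + 2)*(v - 5)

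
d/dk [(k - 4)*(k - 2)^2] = (k - 2)*(3*k - 10)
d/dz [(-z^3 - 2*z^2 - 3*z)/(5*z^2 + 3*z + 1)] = (-5*z^4 - 6*z^3 + 6*z^2 - 4*z - 3)/(25*z^4 + 30*z^3 + 19*z^2 + 6*z + 1)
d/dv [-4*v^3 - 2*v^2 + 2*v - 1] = -12*v^2 - 4*v + 2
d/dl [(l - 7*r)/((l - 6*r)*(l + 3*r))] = ((-l + 7*r)*(l - 6*r) + (-l + 7*r)*(l + 3*r) + (l - 6*r)*(l + 3*r))/((l - 6*r)^2*(l + 3*r)^2)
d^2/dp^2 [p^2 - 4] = 2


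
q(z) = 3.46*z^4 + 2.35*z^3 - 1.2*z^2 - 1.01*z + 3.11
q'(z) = 13.84*z^3 + 7.05*z^2 - 2.4*z - 1.01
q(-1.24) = 6.22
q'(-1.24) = -13.58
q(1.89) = 56.93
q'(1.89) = 113.07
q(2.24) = 108.35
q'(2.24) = 184.54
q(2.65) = 206.37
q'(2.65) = 299.70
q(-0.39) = 3.26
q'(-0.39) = 0.18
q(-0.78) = 3.33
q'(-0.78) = -1.42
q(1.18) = 10.82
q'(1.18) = 28.71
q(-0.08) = 3.18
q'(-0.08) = -0.78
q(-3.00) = 212.15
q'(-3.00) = -304.04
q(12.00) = 75625.55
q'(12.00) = 24900.91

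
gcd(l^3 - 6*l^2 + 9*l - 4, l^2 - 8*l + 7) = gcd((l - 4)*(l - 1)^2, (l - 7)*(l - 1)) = l - 1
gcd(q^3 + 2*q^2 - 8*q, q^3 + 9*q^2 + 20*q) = q^2 + 4*q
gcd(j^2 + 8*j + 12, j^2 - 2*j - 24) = 1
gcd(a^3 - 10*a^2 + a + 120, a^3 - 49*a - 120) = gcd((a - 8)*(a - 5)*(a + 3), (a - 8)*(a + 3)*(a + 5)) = a^2 - 5*a - 24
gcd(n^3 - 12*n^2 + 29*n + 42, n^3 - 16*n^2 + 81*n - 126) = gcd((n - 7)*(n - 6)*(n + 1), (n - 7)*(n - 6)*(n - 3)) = n^2 - 13*n + 42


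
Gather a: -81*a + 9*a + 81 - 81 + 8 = 8 - 72*a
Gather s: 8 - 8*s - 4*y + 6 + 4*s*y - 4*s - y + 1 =s*(4*y - 12) - 5*y + 15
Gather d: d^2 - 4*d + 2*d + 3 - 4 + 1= d^2 - 2*d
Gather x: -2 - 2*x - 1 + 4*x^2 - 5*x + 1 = 4*x^2 - 7*x - 2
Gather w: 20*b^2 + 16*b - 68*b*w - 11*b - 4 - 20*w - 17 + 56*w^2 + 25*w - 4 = 20*b^2 + 5*b + 56*w^2 + w*(5 - 68*b) - 25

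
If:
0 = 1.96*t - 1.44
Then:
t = 0.73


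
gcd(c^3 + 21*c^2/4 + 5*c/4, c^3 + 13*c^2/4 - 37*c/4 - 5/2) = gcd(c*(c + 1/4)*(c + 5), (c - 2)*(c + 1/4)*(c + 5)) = c^2 + 21*c/4 + 5/4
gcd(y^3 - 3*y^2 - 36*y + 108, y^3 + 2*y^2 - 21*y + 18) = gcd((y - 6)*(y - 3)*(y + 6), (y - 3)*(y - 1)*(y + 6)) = y^2 + 3*y - 18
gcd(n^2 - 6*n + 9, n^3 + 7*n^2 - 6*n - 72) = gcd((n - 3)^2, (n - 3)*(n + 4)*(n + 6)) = n - 3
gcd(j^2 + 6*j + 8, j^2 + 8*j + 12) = j + 2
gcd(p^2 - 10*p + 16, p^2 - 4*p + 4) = p - 2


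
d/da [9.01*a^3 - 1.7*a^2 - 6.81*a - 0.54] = 27.03*a^2 - 3.4*a - 6.81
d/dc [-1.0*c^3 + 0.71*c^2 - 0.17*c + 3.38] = -3.0*c^2 + 1.42*c - 0.17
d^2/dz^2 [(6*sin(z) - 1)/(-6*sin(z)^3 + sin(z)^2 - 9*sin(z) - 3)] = (864*sin(z)^7 - 432*sin(z)^6 - 2520*sin(z)^5 - 814*sin(z)^4 + 837*sin(z)^3 + 1371*sin(z)^2 - 189*sin(z) + 492)/(6*sin(z)^3 - sin(z)^2 + 9*sin(z) + 3)^3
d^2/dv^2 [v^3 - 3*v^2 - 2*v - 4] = 6*v - 6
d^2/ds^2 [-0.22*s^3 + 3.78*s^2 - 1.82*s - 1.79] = 7.56 - 1.32*s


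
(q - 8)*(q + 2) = q^2 - 6*q - 16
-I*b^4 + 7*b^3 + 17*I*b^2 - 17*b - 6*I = (b + I)*(b + 2*I)*(b + 3*I)*(-I*b + 1)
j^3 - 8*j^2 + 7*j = j*(j - 7)*(j - 1)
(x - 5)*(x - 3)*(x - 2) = x^3 - 10*x^2 + 31*x - 30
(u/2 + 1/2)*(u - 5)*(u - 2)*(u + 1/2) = u^4/2 - 11*u^3/4 + 23*u/4 + 5/2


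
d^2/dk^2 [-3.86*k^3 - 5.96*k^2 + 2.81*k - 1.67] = -23.16*k - 11.92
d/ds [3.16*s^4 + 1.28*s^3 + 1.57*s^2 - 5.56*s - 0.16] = 12.64*s^3 + 3.84*s^2 + 3.14*s - 5.56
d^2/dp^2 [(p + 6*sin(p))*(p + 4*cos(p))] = -6*p*sin(p) - 4*p*cos(p) - 8*sin(p) - 48*sin(2*p) + 12*cos(p) + 2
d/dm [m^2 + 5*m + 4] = 2*m + 5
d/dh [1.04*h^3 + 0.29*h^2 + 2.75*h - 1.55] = 3.12*h^2 + 0.58*h + 2.75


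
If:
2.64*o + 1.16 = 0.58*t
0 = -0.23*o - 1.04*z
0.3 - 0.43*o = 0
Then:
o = 0.70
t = 5.18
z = -0.15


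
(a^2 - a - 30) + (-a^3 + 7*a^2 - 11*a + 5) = -a^3 + 8*a^2 - 12*a - 25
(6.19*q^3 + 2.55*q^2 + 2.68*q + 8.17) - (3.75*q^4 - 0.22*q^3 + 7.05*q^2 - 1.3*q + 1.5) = -3.75*q^4 + 6.41*q^3 - 4.5*q^2 + 3.98*q + 6.67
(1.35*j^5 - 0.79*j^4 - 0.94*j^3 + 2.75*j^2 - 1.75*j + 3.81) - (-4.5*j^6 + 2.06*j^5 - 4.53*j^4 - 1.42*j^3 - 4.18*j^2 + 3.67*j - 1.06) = 4.5*j^6 - 0.71*j^5 + 3.74*j^4 + 0.48*j^3 + 6.93*j^2 - 5.42*j + 4.87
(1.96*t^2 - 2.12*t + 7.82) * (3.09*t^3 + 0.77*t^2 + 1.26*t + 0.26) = 6.0564*t^5 - 5.0416*t^4 + 25.001*t^3 + 3.8598*t^2 + 9.302*t + 2.0332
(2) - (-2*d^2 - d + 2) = 2*d^2 + d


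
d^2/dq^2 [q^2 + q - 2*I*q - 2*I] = 2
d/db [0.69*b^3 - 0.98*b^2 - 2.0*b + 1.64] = 2.07*b^2 - 1.96*b - 2.0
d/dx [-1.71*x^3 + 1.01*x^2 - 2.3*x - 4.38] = -5.13*x^2 + 2.02*x - 2.3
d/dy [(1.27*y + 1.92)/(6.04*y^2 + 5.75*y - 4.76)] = (7.6708*y^2 + 7.3025*y - (1.27*y + 1.92)*(12.08*y + 5.75) - 6.0452)/(6.04*y^2 + 5.75*y - 4.76)^2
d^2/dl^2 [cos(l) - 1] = -cos(l)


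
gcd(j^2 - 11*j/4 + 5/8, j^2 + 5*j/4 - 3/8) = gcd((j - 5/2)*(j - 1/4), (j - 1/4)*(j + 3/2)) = j - 1/4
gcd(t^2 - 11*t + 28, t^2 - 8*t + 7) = t - 7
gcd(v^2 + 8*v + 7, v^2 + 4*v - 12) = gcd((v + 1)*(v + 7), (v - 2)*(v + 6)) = 1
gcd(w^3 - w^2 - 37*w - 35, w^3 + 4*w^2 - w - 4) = w + 1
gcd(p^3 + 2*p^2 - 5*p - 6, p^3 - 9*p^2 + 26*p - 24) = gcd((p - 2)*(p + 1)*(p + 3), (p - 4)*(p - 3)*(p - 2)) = p - 2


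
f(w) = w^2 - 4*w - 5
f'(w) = 2*w - 4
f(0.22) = -5.83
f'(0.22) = -3.56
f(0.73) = -7.39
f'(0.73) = -2.54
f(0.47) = -6.66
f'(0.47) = -3.06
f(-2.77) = 13.75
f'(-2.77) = -9.54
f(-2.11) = 7.89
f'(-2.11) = -8.22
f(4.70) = -1.71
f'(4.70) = 5.40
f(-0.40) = -3.24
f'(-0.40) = -4.80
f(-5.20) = 42.84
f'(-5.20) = -14.40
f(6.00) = 7.00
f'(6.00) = 8.00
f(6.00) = 7.00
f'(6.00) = 8.00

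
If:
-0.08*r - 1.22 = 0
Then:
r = -15.25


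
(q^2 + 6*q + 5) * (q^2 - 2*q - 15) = q^4 + 4*q^3 - 22*q^2 - 100*q - 75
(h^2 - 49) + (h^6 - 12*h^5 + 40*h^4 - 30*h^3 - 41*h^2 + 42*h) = h^6 - 12*h^5 + 40*h^4 - 30*h^3 - 40*h^2 + 42*h - 49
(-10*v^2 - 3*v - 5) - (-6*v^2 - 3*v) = -4*v^2 - 5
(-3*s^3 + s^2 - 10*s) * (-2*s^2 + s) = 6*s^5 - 5*s^4 + 21*s^3 - 10*s^2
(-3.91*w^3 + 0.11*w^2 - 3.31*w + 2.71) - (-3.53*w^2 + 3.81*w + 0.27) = -3.91*w^3 + 3.64*w^2 - 7.12*w + 2.44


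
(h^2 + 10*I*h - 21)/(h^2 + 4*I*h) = (h^2 + 10*I*h - 21)/(h*(h + 4*I))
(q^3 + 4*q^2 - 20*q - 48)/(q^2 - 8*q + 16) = (q^2 + 8*q + 12)/(q - 4)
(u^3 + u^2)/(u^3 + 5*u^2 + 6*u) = u*(u + 1)/(u^2 + 5*u + 6)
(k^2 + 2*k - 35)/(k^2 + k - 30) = (k + 7)/(k + 6)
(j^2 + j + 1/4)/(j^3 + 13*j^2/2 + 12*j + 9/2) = (j + 1/2)/(j^2 + 6*j + 9)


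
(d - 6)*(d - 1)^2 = d^3 - 8*d^2 + 13*d - 6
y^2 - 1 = (y - 1)*(y + 1)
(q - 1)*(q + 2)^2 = q^3 + 3*q^2 - 4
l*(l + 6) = l^2 + 6*l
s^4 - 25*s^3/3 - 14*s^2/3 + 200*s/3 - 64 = (s - 8)*(s - 2)*(s - 4/3)*(s + 3)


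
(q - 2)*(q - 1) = q^2 - 3*q + 2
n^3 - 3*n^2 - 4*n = n*(n - 4)*(n + 1)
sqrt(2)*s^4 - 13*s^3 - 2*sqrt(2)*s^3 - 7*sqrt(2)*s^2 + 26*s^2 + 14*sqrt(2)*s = s*(s - 2)*(s - 7*sqrt(2))*(sqrt(2)*s + 1)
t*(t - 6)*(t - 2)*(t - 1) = t^4 - 9*t^3 + 20*t^2 - 12*t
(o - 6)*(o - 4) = o^2 - 10*o + 24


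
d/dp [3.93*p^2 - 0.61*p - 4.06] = 7.86*p - 0.61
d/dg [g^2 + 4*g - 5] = 2*g + 4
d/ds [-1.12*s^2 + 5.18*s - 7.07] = 5.18 - 2.24*s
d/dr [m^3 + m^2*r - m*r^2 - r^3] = m^2 - 2*m*r - 3*r^2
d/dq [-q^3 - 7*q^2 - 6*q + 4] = -3*q^2 - 14*q - 6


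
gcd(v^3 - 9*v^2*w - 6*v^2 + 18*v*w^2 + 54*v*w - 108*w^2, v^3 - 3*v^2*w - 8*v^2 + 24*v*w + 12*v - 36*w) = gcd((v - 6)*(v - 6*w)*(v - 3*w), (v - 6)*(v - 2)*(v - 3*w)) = v^2 - 3*v*w - 6*v + 18*w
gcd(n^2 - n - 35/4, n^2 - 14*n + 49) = 1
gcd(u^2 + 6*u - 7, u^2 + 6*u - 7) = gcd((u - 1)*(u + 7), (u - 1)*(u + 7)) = u^2 + 6*u - 7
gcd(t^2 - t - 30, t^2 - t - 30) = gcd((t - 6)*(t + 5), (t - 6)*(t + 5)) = t^2 - t - 30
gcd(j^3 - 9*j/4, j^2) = j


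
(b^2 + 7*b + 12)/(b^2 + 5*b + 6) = (b + 4)/(b + 2)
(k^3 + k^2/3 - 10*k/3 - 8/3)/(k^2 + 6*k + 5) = (3*k^2 - 2*k - 8)/(3*(k + 5))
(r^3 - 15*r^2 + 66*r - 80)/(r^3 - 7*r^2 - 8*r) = (r^2 - 7*r + 10)/(r*(r + 1))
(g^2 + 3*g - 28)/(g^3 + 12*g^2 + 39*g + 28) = (g - 4)/(g^2 + 5*g + 4)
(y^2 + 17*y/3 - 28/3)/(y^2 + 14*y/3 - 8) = (y + 7)/(y + 6)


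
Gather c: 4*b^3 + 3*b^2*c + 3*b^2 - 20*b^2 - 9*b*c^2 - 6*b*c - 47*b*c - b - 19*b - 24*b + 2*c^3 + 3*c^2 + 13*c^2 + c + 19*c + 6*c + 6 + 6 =4*b^3 - 17*b^2 - 44*b + 2*c^3 + c^2*(16 - 9*b) + c*(3*b^2 - 53*b + 26) + 12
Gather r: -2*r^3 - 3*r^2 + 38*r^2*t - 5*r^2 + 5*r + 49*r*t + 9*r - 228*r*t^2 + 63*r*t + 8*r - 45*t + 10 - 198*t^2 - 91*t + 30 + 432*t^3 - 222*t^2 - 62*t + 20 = -2*r^3 + r^2*(38*t - 8) + r*(-228*t^2 + 112*t + 22) + 432*t^3 - 420*t^2 - 198*t + 60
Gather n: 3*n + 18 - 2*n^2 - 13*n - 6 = -2*n^2 - 10*n + 12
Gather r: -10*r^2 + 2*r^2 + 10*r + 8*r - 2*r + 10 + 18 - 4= -8*r^2 + 16*r + 24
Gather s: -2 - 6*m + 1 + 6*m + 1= 0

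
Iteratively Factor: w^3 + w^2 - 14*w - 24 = (w + 3)*(w^2 - 2*w - 8) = (w + 2)*(w + 3)*(w - 4)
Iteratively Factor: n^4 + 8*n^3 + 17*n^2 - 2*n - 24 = (n + 2)*(n^3 + 6*n^2 + 5*n - 12) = (n + 2)*(n + 4)*(n^2 + 2*n - 3) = (n + 2)*(n + 3)*(n + 4)*(n - 1)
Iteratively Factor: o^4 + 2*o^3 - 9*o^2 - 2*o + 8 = (o + 1)*(o^3 + o^2 - 10*o + 8) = (o - 2)*(o + 1)*(o^2 + 3*o - 4) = (o - 2)*(o - 1)*(o + 1)*(o + 4)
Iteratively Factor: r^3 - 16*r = (r - 4)*(r^2 + 4*r) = r*(r - 4)*(r + 4)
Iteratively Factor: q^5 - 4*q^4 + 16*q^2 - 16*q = (q)*(q^4 - 4*q^3 + 16*q - 16) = q*(q - 2)*(q^3 - 2*q^2 - 4*q + 8) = q*(q - 2)^2*(q^2 - 4) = q*(q - 2)^2*(q + 2)*(q - 2)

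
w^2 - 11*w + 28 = (w - 7)*(w - 4)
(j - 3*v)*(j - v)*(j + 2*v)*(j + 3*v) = j^4 + j^3*v - 11*j^2*v^2 - 9*j*v^3 + 18*v^4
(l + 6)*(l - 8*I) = l^2 + 6*l - 8*I*l - 48*I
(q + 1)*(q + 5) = q^2 + 6*q + 5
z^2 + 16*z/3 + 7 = (z + 7/3)*(z + 3)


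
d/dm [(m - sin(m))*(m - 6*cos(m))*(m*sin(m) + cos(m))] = m*(m - sin(m))*(m - 6*cos(m))*cos(m) + (m - sin(m))*(m*sin(m) + cos(m))*(6*sin(m) + 1) - (m - 6*cos(m))*(m*sin(m) + cos(m))*(cos(m) - 1)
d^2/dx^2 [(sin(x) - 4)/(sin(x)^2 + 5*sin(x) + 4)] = (-sin(x)^4 + 22*sin(x)^3 + 64*sin(x)^2 - 32*sin(x) - 208)/((sin(x) + 1)^2*(sin(x) + 4)^3)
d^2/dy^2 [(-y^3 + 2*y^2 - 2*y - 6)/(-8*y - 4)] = (4*y^3 + 6*y^2 + 3*y + 18)/(2*(8*y^3 + 12*y^2 + 6*y + 1))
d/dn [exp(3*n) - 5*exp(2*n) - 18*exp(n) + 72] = (3*exp(2*n) - 10*exp(n) - 18)*exp(n)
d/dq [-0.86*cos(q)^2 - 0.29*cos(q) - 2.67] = (1.72*cos(q) + 0.29)*sin(q)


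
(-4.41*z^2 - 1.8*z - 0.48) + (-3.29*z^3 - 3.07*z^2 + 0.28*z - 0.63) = -3.29*z^3 - 7.48*z^2 - 1.52*z - 1.11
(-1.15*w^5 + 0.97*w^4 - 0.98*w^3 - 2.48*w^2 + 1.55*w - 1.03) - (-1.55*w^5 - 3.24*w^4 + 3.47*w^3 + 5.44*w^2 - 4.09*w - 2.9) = 0.4*w^5 + 4.21*w^4 - 4.45*w^3 - 7.92*w^2 + 5.64*w + 1.87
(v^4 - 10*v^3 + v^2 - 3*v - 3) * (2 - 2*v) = -2*v^5 + 22*v^4 - 22*v^3 + 8*v^2 - 6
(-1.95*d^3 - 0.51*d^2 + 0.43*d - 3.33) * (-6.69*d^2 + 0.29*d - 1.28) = 13.0455*d^5 + 2.8464*d^4 - 0.5286*d^3 + 23.0552*d^2 - 1.5161*d + 4.2624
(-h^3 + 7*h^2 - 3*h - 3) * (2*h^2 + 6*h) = -2*h^5 + 8*h^4 + 36*h^3 - 24*h^2 - 18*h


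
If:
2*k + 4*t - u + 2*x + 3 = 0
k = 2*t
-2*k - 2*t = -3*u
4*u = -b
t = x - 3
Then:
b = 9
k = -9/4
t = -9/8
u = -9/4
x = 15/8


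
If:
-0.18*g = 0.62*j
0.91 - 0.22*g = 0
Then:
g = 4.14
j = -1.20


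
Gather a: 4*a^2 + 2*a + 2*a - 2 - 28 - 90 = 4*a^2 + 4*a - 120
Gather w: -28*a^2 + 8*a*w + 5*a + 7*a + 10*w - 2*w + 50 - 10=-28*a^2 + 12*a + w*(8*a + 8) + 40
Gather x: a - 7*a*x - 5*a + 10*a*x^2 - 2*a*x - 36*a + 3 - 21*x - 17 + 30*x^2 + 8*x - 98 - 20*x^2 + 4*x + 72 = -40*a + x^2*(10*a + 10) + x*(-9*a - 9) - 40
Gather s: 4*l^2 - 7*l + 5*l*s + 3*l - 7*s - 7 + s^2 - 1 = 4*l^2 - 4*l + s^2 + s*(5*l - 7) - 8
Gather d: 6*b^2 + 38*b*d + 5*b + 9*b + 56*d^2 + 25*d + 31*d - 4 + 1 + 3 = 6*b^2 + 14*b + 56*d^2 + d*(38*b + 56)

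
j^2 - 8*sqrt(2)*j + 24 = (j - 6*sqrt(2))*(j - 2*sqrt(2))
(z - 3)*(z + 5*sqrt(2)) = z^2 - 3*z + 5*sqrt(2)*z - 15*sqrt(2)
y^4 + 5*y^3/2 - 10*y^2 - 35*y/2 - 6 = (y - 3)*(y + 1/2)*(y + 1)*(y + 4)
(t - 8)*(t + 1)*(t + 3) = t^3 - 4*t^2 - 29*t - 24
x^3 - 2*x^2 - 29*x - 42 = (x - 7)*(x + 2)*(x + 3)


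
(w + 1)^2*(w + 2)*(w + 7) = w^4 + 11*w^3 + 33*w^2 + 37*w + 14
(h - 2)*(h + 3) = h^2 + h - 6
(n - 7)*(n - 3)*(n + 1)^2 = n^4 - 8*n^3 + 2*n^2 + 32*n + 21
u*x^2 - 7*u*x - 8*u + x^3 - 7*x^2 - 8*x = (u + x)*(x - 8)*(x + 1)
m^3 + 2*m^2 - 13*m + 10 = (m - 2)*(m - 1)*(m + 5)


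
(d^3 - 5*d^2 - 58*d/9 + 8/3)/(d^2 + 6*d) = (9*d^3 - 45*d^2 - 58*d + 24)/(9*d*(d + 6))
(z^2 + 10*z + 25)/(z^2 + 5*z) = (z + 5)/z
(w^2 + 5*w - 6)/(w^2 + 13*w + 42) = (w - 1)/(w + 7)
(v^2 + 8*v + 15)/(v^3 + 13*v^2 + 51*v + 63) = (v + 5)/(v^2 + 10*v + 21)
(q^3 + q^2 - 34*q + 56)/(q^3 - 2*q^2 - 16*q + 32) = (q + 7)/(q + 4)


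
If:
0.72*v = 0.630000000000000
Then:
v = 0.88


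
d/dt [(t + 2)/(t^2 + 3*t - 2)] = (t^2 + 3*t - (t + 2)*(2*t + 3) - 2)/(t^2 + 3*t - 2)^2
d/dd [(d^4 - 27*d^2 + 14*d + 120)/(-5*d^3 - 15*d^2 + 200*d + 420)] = (-d^4 - 2*d^3 + 105*d^2 - 48*d - 906)/(5*(d^4 + 2*d^3 - 83*d^2 - 84*d + 1764))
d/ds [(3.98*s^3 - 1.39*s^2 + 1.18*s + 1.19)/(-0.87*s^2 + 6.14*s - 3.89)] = (-3.4626*s^4 + 48.8744*s^3 - 53.9546*s^2 + 12.8848*s - 11.8968)/(0.7569*s^4 - 10.6836*s^3 + 44.4682*s^2 - 47.7692*s + 15.1321)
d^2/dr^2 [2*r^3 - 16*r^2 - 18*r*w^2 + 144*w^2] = 12*r - 32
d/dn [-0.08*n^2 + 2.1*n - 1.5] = 2.1 - 0.16*n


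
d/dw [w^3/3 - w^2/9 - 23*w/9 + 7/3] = w^2 - 2*w/9 - 23/9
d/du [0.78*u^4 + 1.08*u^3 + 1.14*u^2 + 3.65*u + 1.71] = 3.12*u^3 + 3.24*u^2 + 2.28*u + 3.65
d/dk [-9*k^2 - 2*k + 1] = -18*k - 2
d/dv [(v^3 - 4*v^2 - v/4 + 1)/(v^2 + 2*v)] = (v^4 + 4*v^3 - 31*v^2/4 - 2*v - 2)/(v^2*(v^2 + 4*v + 4))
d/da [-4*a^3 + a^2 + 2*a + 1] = -12*a^2 + 2*a + 2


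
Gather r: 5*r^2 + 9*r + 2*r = 5*r^2 + 11*r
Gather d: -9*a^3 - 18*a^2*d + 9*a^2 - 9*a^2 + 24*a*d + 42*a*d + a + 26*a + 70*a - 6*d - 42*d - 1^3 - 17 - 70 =-9*a^3 + 97*a + d*(-18*a^2 + 66*a - 48) - 88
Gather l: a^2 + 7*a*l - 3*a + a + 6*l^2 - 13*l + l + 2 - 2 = a^2 - 2*a + 6*l^2 + l*(7*a - 12)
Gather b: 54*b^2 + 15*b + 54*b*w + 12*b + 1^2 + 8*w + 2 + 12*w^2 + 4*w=54*b^2 + b*(54*w + 27) + 12*w^2 + 12*w + 3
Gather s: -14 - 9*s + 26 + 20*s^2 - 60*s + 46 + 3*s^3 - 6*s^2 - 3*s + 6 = 3*s^3 + 14*s^2 - 72*s + 64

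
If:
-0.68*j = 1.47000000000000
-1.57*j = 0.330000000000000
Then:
No Solution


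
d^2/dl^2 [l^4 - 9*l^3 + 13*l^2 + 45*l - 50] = 12*l^2 - 54*l + 26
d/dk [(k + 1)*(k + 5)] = 2*k + 6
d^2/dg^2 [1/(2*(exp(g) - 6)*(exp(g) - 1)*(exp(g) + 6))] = (9*exp(5*g) - 11*exp(4*g) - 68*exp(3*g) - 216*exp(2*g) + 1440*exp(g) + 1296)*exp(g)/(2*(exp(9*g) - 3*exp(8*g) - 105*exp(7*g) + 323*exp(6*g) + 3564*exp(5*g) - 11556*exp(4*g) - 34992*exp(3*g) + 136080*exp(2*g) - 139968*exp(g) + 46656))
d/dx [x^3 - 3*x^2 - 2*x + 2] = 3*x^2 - 6*x - 2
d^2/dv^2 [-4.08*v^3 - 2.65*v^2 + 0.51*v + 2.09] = -24.48*v - 5.3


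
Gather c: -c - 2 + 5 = 3 - c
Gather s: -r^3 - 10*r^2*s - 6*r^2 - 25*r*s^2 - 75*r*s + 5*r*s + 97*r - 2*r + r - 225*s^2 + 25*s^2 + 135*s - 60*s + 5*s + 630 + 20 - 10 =-r^3 - 6*r^2 + 96*r + s^2*(-25*r - 200) + s*(-10*r^2 - 70*r + 80) + 640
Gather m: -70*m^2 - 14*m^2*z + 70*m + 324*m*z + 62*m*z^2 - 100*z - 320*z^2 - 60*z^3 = m^2*(-14*z - 70) + m*(62*z^2 + 324*z + 70) - 60*z^3 - 320*z^2 - 100*z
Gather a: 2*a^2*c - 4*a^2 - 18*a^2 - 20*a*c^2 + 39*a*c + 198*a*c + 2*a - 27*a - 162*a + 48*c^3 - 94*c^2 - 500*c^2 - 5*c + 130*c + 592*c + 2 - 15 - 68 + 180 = a^2*(2*c - 22) + a*(-20*c^2 + 237*c - 187) + 48*c^3 - 594*c^2 + 717*c + 99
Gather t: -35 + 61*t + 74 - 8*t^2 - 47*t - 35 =-8*t^2 + 14*t + 4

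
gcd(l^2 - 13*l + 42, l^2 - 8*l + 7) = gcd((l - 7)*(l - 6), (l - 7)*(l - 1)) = l - 7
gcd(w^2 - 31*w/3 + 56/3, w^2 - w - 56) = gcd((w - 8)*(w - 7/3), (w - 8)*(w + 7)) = w - 8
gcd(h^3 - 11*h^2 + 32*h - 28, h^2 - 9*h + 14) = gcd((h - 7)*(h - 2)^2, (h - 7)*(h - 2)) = h^2 - 9*h + 14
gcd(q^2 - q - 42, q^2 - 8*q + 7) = q - 7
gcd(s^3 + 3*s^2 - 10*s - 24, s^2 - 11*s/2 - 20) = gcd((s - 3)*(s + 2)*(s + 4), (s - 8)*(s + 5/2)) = 1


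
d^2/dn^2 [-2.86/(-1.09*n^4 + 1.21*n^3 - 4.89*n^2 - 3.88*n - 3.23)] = ((-37.4088*n^2 + 20.7636*n - 27.9708)*(1.09*n^4 - 1.21*n^3 + 4.89*n^2 + 3.88*n + 3.23) + 2.86*(4.36*n^3 - 3.63*n^2 + 9.78*n + 3.88)*(8.72*n^3 - 7.26*n^2 + 19.56*n + 7.76))/(1.09*n^4 - 1.21*n^3 + 4.89*n^2 + 3.88*n + 3.23)^3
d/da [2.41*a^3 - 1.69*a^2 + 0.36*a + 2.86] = 7.23*a^2 - 3.38*a + 0.36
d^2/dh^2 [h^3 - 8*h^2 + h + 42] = 6*h - 16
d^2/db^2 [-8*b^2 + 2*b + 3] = -16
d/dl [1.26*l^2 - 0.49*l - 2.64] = 2.52*l - 0.49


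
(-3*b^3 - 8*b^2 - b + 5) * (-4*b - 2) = 12*b^4 + 38*b^3 + 20*b^2 - 18*b - 10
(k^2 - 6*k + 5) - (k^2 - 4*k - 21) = 26 - 2*k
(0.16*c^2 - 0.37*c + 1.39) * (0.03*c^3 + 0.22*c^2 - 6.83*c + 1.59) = 0.0048*c^5 + 0.0241*c^4 - 1.1325*c^3 + 3.0873*c^2 - 10.082*c + 2.2101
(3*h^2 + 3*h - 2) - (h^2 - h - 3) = 2*h^2 + 4*h + 1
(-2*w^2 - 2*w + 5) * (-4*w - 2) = 8*w^3 + 12*w^2 - 16*w - 10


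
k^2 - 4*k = k*(k - 4)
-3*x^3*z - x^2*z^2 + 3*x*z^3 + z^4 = z*(-x + z)*(x + z)*(3*x + z)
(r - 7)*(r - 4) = r^2 - 11*r + 28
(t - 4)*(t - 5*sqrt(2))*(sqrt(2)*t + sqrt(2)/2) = sqrt(2)*t^3 - 10*t^2 - 7*sqrt(2)*t^2/2 - 2*sqrt(2)*t + 35*t + 20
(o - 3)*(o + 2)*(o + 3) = o^3 + 2*o^2 - 9*o - 18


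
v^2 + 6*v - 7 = (v - 1)*(v + 7)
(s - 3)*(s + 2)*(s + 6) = s^3 + 5*s^2 - 12*s - 36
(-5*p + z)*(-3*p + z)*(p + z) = 15*p^3 + 7*p^2*z - 7*p*z^2 + z^3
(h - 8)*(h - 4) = h^2 - 12*h + 32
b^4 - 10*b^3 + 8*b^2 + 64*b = b*(b - 8)*(b - 4)*(b + 2)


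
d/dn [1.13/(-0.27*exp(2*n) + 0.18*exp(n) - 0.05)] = (0.6102*exp(n) - 0.2034)*exp(n)/(0.27*exp(2*n) - 0.18*exp(n) + 0.05)^2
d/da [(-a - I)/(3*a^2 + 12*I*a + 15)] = (-a^2 - 4*I*a + 2*(a + I)*(a + 2*I) - 5)/(3*(a^2 + 4*I*a + 5)^2)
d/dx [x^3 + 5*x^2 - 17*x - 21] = 3*x^2 + 10*x - 17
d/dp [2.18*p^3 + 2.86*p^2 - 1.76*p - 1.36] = 6.54*p^2 + 5.72*p - 1.76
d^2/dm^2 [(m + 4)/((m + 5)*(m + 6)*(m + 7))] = 2*(3*m^5 + 78*m^4 + 793*m^3 + 3912*m^2 + 9252*m + 8206)/(m^9 + 54*m^8 + 1293*m^7 + 18018*m^6 + 161031*m^5 + 957186*m^4 + 3784103*m^3 + 9594270*m^2 + 14156100*m + 9261000)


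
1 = 1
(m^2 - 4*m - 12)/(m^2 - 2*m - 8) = (m - 6)/(m - 4)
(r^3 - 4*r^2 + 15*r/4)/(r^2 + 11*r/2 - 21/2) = r*(2*r - 5)/(2*(r + 7))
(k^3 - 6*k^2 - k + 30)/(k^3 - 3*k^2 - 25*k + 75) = (k + 2)/(k + 5)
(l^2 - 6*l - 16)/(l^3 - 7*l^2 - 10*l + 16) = 1/(l - 1)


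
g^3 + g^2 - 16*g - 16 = (g - 4)*(g + 1)*(g + 4)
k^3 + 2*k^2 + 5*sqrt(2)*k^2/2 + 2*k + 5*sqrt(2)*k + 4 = (k + 2)*(k + sqrt(2)/2)*(k + 2*sqrt(2))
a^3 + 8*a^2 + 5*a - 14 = (a - 1)*(a + 2)*(a + 7)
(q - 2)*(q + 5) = q^2 + 3*q - 10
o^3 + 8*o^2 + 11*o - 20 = (o - 1)*(o + 4)*(o + 5)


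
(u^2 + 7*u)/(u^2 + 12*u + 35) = u/(u + 5)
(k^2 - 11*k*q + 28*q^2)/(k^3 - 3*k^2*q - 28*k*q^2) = (k - 4*q)/(k*(k + 4*q))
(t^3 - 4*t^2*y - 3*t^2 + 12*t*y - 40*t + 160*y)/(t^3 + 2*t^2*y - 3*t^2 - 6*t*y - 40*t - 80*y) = (t - 4*y)/(t + 2*y)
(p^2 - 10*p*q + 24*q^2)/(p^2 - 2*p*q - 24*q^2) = (p - 4*q)/(p + 4*q)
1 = 1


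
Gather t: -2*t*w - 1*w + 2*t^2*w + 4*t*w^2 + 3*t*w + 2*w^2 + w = 2*t^2*w + t*(4*w^2 + w) + 2*w^2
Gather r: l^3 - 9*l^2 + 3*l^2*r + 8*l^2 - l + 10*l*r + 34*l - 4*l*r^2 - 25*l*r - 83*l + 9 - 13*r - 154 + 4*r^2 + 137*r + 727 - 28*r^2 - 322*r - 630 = l^3 - l^2 - 50*l + r^2*(-4*l - 24) + r*(3*l^2 - 15*l - 198) - 48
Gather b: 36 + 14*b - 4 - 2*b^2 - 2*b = -2*b^2 + 12*b + 32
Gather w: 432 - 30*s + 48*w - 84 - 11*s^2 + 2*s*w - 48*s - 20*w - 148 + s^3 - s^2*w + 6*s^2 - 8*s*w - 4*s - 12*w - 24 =s^3 - 5*s^2 - 82*s + w*(-s^2 - 6*s + 16) + 176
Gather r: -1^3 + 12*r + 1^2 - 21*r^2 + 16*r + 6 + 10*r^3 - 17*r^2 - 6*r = 10*r^3 - 38*r^2 + 22*r + 6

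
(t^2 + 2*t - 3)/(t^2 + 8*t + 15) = (t - 1)/(t + 5)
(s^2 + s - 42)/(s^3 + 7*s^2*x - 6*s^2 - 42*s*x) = (s + 7)/(s*(s + 7*x))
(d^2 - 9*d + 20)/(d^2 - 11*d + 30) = (d - 4)/(d - 6)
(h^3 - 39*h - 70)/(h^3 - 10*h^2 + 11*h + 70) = (h + 5)/(h - 5)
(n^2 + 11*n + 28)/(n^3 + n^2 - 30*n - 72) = (n + 7)/(n^2 - 3*n - 18)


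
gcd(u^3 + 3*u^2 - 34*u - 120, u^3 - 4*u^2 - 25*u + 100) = u + 5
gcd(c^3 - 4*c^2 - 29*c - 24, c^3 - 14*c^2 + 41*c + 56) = c^2 - 7*c - 8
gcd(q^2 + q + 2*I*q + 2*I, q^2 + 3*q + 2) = q + 1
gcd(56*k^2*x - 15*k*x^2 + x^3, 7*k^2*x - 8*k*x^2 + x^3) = -7*k*x + x^2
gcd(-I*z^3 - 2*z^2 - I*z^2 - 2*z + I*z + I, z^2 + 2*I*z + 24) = 1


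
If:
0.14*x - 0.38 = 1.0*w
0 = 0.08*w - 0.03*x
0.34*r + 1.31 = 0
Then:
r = -3.85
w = -0.61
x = -1.62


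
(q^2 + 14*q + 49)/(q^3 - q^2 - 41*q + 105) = (q + 7)/(q^2 - 8*q + 15)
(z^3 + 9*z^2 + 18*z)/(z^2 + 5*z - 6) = z*(z + 3)/(z - 1)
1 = 1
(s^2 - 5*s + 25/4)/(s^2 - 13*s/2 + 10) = (s - 5/2)/(s - 4)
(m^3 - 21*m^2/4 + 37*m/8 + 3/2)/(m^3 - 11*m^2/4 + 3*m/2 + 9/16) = 2*(m - 4)/(2*m - 3)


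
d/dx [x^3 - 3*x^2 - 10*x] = 3*x^2 - 6*x - 10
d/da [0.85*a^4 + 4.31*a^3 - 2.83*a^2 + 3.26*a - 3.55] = 3.4*a^3 + 12.93*a^2 - 5.66*a + 3.26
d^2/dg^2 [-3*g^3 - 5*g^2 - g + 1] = -18*g - 10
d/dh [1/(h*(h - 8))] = 2*(4 - h)/(h^2*(h^2 - 16*h + 64))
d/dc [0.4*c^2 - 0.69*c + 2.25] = 0.8*c - 0.69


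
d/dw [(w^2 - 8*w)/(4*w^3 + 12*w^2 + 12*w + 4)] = (-w^2 + 18*w - 8)/(4*(w^4 + 4*w^3 + 6*w^2 + 4*w + 1))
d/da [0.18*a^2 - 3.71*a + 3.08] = 0.36*a - 3.71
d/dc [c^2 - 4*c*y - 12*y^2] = 2*c - 4*y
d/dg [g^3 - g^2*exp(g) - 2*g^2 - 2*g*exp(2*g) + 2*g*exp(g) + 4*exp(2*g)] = -g^2*exp(g) + 3*g^2 - 4*g*exp(2*g) - 4*g + 6*exp(2*g) + 2*exp(g)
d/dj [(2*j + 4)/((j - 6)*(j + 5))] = 2*(-j^2 - 4*j - 28)/(j^4 - 2*j^3 - 59*j^2 + 60*j + 900)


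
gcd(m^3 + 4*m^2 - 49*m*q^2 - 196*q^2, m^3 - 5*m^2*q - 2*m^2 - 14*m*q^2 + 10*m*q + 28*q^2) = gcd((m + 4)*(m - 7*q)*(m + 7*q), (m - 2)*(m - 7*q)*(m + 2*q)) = -m + 7*q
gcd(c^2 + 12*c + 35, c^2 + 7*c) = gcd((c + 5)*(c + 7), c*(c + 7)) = c + 7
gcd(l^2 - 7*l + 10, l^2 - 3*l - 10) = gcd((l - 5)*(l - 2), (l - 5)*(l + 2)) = l - 5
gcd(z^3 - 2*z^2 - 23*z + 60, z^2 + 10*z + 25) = z + 5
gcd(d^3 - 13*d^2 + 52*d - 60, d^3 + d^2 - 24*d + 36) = d - 2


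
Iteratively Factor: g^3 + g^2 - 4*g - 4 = (g + 2)*(g^2 - g - 2) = (g + 1)*(g + 2)*(g - 2)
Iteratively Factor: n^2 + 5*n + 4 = (n + 1)*(n + 4)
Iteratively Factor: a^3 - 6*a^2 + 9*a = (a - 3)*(a^2 - 3*a) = a*(a - 3)*(a - 3)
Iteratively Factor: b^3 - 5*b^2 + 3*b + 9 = (b - 3)*(b^2 - 2*b - 3) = (b - 3)*(b + 1)*(b - 3)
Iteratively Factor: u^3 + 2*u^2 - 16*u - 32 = (u + 4)*(u^2 - 2*u - 8) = (u - 4)*(u + 4)*(u + 2)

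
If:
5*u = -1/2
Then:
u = -1/10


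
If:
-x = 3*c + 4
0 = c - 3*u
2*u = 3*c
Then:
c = 0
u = 0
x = -4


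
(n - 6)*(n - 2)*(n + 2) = n^3 - 6*n^2 - 4*n + 24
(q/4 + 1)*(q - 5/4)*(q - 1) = q^3/4 + 7*q^2/16 - 31*q/16 + 5/4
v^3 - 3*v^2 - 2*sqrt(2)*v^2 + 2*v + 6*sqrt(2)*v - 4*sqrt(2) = (v - 2)*(v - 1)*(v - 2*sqrt(2))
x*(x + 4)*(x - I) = x^3 + 4*x^2 - I*x^2 - 4*I*x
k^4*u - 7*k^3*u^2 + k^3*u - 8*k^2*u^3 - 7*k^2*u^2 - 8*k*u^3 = k*(k - 8*u)*(k + u)*(k*u + u)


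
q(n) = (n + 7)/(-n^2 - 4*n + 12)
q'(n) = (n + 7)*(2*n + 4)/(-n^2 - 4*n + 12)^2 + 1/(-n^2 - 4*n + 12) = (-n^2 - 4*n + 2*(n + 2)*(n + 7) + 12)/(n^2 + 4*n - 12)^2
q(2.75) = -1.49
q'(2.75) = 2.00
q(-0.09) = 0.56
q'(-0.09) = 0.25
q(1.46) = 2.10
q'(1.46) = 3.86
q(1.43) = 1.99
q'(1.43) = 3.46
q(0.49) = 0.76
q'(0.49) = 0.49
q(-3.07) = 0.26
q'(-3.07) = 0.03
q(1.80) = 5.64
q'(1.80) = 28.12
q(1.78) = 5.13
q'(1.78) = 23.24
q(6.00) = -0.27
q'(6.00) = 0.07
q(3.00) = -1.11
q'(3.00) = 1.12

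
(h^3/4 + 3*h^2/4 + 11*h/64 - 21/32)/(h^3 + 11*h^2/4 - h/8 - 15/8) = (4*h^2 + 15*h + 14)/(8*(2*h^2 + 7*h + 5))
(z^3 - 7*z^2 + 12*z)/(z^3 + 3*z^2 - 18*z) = (z - 4)/(z + 6)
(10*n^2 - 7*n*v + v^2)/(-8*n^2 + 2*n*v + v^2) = (-5*n + v)/(4*n + v)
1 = 1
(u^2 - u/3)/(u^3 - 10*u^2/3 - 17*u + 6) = u/(u^2 - 3*u - 18)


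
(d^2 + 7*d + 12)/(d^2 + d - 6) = (d + 4)/(d - 2)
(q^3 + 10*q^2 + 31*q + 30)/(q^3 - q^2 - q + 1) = (q^3 + 10*q^2 + 31*q + 30)/(q^3 - q^2 - q + 1)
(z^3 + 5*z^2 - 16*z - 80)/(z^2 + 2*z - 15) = (z^2 - 16)/(z - 3)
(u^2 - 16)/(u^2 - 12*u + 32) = (u + 4)/(u - 8)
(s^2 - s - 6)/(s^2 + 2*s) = (s - 3)/s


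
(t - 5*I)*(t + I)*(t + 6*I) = t^3 + 2*I*t^2 + 29*t + 30*I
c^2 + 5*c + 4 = (c + 1)*(c + 4)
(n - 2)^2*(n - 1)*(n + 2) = n^4 - 3*n^3 - 2*n^2 + 12*n - 8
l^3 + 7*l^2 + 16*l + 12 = (l + 2)^2*(l + 3)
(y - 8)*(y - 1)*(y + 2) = y^3 - 7*y^2 - 10*y + 16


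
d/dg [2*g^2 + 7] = 4*g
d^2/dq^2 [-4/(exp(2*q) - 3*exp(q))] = 4*((exp(q) - 3)*(4*exp(q) - 3) - 2*(2*exp(q) - 3)^2)*exp(-q)/(exp(q) - 3)^3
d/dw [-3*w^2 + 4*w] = 4 - 6*w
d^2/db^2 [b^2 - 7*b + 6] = 2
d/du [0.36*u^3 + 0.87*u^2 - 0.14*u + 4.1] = 1.08*u^2 + 1.74*u - 0.14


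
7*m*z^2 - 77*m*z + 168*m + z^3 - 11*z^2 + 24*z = (7*m + z)*(z - 8)*(z - 3)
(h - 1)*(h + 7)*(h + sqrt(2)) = h^3 + sqrt(2)*h^2 + 6*h^2 - 7*h + 6*sqrt(2)*h - 7*sqrt(2)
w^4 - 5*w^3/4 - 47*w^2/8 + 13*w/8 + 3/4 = (w - 3)*(w - 1/2)*(w + 1/4)*(w + 2)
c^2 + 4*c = c*(c + 4)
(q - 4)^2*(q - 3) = q^3 - 11*q^2 + 40*q - 48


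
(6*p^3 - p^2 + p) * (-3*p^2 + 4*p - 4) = -18*p^5 + 27*p^4 - 31*p^3 + 8*p^2 - 4*p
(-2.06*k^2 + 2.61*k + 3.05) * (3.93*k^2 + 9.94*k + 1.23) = -8.0958*k^4 - 10.2191*k^3 + 35.3961*k^2 + 33.5273*k + 3.7515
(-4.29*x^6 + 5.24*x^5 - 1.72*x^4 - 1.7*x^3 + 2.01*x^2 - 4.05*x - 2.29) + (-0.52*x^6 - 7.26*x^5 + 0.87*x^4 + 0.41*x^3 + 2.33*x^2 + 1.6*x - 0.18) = -4.81*x^6 - 2.02*x^5 - 0.85*x^4 - 1.29*x^3 + 4.34*x^2 - 2.45*x - 2.47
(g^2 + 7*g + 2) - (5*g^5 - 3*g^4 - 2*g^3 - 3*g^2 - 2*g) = -5*g^5 + 3*g^4 + 2*g^3 + 4*g^2 + 9*g + 2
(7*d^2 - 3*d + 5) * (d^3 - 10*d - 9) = 7*d^5 - 3*d^4 - 65*d^3 - 33*d^2 - 23*d - 45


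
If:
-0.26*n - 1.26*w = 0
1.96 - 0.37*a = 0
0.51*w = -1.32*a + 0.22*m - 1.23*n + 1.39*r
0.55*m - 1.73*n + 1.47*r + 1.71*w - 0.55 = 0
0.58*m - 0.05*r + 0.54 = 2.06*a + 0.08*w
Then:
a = 5.30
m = 18.65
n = 14.29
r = 13.64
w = -2.95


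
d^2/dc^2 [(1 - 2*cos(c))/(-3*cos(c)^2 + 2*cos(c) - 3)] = 4*(81*(1 - cos(2*c))^2*cos(c) - 12*(1 - cos(2*c))^2 - 39*cos(c) + 50*cos(2*c) + 9*cos(3*c) - 18*cos(5*c) + 30)/(4*cos(c) - 3*cos(2*c) - 9)^3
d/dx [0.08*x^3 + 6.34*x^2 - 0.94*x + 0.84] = 0.24*x^2 + 12.68*x - 0.94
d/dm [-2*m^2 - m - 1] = -4*m - 1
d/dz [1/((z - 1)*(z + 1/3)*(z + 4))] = 3*(-9*z^2 - 20*z + 9)/(9*z^6 + 60*z^5 + 46*z^4 - 204*z^3 + z^2 + 72*z + 16)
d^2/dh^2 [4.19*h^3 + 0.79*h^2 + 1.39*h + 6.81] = 25.14*h + 1.58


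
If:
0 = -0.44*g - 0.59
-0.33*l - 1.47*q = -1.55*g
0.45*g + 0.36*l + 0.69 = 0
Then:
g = -1.34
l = -0.24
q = -1.36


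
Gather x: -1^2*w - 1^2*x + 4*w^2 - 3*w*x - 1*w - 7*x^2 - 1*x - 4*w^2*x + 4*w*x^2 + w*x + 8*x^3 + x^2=4*w^2 - 2*w + 8*x^3 + x^2*(4*w - 6) + x*(-4*w^2 - 2*w - 2)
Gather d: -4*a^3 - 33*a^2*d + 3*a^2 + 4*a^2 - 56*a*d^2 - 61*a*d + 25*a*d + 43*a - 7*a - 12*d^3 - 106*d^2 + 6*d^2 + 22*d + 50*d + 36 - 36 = -4*a^3 + 7*a^2 + 36*a - 12*d^3 + d^2*(-56*a - 100) + d*(-33*a^2 - 36*a + 72)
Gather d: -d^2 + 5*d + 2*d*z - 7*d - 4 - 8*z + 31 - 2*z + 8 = -d^2 + d*(2*z - 2) - 10*z + 35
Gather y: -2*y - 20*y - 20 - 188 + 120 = -22*y - 88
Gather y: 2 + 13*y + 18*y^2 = 18*y^2 + 13*y + 2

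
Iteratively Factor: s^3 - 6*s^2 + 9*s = (s - 3)*(s^2 - 3*s) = s*(s - 3)*(s - 3)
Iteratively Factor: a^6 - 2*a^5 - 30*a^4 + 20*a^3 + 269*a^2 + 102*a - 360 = (a + 3)*(a^5 - 5*a^4 - 15*a^3 + 65*a^2 + 74*a - 120) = (a + 2)*(a + 3)*(a^4 - 7*a^3 - a^2 + 67*a - 60) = (a + 2)*(a + 3)^2*(a^3 - 10*a^2 + 29*a - 20) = (a - 5)*(a + 2)*(a + 3)^2*(a^2 - 5*a + 4) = (a - 5)*(a - 1)*(a + 2)*(a + 3)^2*(a - 4)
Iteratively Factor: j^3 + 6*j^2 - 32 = (j - 2)*(j^2 + 8*j + 16) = (j - 2)*(j + 4)*(j + 4)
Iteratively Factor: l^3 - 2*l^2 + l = (l - 1)*(l^2 - l) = (l - 1)^2*(l)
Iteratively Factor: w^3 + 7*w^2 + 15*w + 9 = (w + 3)*(w^2 + 4*w + 3) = (w + 1)*(w + 3)*(w + 3)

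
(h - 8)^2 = h^2 - 16*h + 64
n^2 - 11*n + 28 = (n - 7)*(n - 4)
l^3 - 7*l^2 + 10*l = l*(l - 5)*(l - 2)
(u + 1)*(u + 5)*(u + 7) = u^3 + 13*u^2 + 47*u + 35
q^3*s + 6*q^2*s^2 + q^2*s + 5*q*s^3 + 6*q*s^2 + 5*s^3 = (q + s)*(q + 5*s)*(q*s + s)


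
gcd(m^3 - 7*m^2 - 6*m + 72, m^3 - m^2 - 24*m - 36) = m^2 - 3*m - 18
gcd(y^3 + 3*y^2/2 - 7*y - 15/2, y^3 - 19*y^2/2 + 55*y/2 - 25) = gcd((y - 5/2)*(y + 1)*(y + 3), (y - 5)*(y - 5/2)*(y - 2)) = y - 5/2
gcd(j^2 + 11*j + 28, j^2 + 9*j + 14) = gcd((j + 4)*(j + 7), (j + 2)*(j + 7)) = j + 7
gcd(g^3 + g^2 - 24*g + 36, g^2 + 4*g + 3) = 1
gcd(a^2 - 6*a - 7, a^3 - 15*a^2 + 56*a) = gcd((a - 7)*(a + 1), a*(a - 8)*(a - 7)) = a - 7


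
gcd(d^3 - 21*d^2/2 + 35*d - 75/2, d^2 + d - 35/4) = d - 5/2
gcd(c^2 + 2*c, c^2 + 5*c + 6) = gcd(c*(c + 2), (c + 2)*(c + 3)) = c + 2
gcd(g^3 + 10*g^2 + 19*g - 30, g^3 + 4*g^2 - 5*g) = g^2 + 4*g - 5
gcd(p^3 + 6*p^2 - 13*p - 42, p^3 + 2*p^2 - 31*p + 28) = p + 7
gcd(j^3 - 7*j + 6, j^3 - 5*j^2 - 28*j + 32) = j - 1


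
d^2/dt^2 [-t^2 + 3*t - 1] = -2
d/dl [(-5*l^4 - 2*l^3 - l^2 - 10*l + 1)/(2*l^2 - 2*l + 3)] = 2*(-10*l^5 + 13*l^4 - 26*l^3 + 2*l^2 - 5*l - 14)/(4*l^4 - 8*l^3 + 16*l^2 - 12*l + 9)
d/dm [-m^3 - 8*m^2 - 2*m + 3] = -3*m^2 - 16*m - 2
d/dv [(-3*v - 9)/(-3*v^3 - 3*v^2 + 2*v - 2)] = 6*(-3*v^3 - 15*v^2 - 9*v + 4)/(9*v^6 + 18*v^5 - 3*v^4 + 16*v^2 - 8*v + 4)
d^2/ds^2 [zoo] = 0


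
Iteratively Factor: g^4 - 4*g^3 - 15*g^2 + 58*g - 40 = (g - 1)*(g^3 - 3*g^2 - 18*g + 40) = (g - 5)*(g - 1)*(g^2 + 2*g - 8) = (g - 5)*(g - 2)*(g - 1)*(g + 4)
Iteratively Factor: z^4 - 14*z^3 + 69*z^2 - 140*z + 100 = (z - 5)*(z^3 - 9*z^2 + 24*z - 20) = (z - 5)*(z - 2)*(z^2 - 7*z + 10) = (z - 5)^2*(z - 2)*(z - 2)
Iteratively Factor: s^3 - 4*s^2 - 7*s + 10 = (s - 1)*(s^2 - 3*s - 10) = (s - 5)*(s - 1)*(s + 2)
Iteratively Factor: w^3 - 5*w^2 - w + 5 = (w - 1)*(w^2 - 4*w - 5) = (w - 1)*(w + 1)*(w - 5)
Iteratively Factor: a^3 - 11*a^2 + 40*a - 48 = (a - 3)*(a^2 - 8*a + 16) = (a - 4)*(a - 3)*(a - 4)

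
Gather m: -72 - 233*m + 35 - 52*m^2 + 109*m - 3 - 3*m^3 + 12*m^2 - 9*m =-3*m^3 - 40*m^2 - 133*m - 40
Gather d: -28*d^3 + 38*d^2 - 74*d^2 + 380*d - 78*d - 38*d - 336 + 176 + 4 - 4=-28*d^3 - 36*d^2 + 264*d - 160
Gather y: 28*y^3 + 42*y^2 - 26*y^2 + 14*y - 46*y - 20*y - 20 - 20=28*y^3 + 16*y^2 - 52*y - 40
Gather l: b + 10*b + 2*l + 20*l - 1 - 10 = 11*b + 22*l - 11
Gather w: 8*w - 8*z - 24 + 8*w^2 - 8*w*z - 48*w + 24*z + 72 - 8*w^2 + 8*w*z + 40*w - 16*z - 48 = 0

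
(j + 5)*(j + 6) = j^2 + 11*j + 30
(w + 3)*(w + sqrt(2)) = w^2 + sqrt(2)*w + 3*w + 3*sqrt(2)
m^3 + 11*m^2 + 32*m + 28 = (m + 2)^2*(m + 7)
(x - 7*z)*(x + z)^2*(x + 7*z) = x^4 + 2*x^3*z - 48*x^2*z^2 - 98*x*z^3 - 49*z^4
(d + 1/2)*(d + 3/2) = d^2 + 2*d + 3/4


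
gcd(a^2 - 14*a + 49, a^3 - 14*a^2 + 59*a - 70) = a - 7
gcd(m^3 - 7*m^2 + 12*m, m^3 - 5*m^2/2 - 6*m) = m^2 - 4*m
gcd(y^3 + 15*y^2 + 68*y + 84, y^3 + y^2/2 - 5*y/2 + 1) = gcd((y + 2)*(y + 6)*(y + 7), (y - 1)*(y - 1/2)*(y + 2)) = y + 2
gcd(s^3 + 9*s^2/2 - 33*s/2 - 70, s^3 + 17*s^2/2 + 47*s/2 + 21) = s + 7/2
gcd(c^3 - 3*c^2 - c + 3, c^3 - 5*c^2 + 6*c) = c - 3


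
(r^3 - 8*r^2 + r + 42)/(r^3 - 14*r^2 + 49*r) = (r^2 - r - 6)/(r*(r - 7))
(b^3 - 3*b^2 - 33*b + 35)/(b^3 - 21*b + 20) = (b - 7)/(b - 4)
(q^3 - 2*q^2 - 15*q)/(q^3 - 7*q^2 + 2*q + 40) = q*(q + 3)/(q^2 - 2*q - 8)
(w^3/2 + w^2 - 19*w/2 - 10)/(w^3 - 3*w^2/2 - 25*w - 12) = (-w^3 - 2*w^2 + 19*w + 20)/(-2*w^3 + 3*w^2 + 50*w + 24)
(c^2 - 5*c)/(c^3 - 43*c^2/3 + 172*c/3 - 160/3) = 3*c/(3*c^2 - 28*c + 32)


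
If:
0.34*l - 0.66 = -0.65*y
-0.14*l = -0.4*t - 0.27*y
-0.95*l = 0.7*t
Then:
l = 0.33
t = -0.45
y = 0.84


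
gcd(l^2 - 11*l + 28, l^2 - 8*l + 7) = l - 7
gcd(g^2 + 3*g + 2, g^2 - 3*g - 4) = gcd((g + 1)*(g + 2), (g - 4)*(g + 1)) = g + 1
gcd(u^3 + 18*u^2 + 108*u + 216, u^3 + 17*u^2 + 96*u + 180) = u^2 + 12*u + 36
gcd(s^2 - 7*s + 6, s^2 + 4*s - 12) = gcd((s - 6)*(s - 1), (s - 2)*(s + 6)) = 1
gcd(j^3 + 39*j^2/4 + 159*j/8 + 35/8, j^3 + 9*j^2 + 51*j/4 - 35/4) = j^2 + 19*j/2 + 35/2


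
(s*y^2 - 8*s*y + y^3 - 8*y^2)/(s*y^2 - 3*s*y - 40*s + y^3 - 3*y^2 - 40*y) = y/(y + 5)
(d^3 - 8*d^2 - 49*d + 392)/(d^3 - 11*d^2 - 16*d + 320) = (d^2 - 49)/(d^2 - 3*d - 40)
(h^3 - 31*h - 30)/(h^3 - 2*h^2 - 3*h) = (h^2 - h - 30)/(h*(h - 3))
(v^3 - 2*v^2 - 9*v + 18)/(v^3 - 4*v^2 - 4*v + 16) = (v^2 - 9)/(v^2 - 2*v - 8)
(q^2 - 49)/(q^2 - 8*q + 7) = (q + 7)/(q - 1)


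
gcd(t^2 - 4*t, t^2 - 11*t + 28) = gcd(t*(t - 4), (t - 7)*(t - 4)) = t - 4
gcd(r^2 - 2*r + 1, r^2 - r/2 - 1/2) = r - 1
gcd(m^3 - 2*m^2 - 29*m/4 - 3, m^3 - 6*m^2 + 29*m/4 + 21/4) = m + 1/2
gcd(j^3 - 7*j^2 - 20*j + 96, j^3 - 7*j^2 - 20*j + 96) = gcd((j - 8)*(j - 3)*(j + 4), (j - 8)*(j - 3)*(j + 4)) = j^3 - 7*j^2 - 20*j + 96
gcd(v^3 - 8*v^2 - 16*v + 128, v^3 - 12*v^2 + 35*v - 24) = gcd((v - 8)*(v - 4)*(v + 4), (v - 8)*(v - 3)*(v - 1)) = v - 8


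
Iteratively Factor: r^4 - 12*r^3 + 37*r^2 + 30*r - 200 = (r - 5)*(r^3 - 7*r^2 + 2*r + 40) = (r - 5)*(r - 4)*(r^2 - 3*r - 10) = (r - 5)^2*(r - 4)*(r + 2)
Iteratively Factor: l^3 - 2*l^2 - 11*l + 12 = (l - 4)*(l^2 + 2*l - 3) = (l - 4)*(l - 1)*(l + 3)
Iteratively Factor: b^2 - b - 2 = (b + 1)*(b - 2)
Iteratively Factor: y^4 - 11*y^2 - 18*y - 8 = (y + 1)*(y^3 - y^2 - 10*y - 8) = (y - 4)*(y + 1)*(y^2 + 3*y + 2) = (y - 4)*(y + 1)^2*(y + 2)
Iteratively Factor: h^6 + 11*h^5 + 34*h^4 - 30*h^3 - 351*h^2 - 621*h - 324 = (h + 4)*(h^5 + 7*h^4 + 6*h^3 - 54*h^2 - 135*h - 81) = (h + 3)*(h + 4)*(h^4 + 4*h^3 - 6*h^2 - 36*h - 27) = (h + 3)^2*(h + 4)*(h^3 + h^2 - 9*h - 9) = (h + 1)*(h + 3)^2*(h + 4)*(h^2 - 9) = (h + 1)*(h + 3)^3*(h + 4)*(h - 3)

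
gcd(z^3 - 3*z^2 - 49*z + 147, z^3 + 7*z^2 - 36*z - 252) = z + 7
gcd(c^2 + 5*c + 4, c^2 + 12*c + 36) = 1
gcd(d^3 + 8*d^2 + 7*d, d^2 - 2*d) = d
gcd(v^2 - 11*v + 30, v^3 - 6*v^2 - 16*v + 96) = v - 6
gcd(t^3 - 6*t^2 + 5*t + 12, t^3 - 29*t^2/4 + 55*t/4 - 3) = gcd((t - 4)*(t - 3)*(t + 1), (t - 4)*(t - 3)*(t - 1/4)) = t^2 - 7*t + 12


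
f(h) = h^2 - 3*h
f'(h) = 2*h - 3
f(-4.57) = 34.59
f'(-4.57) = -12.14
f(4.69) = 7.93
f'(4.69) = 6.38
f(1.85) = -2.13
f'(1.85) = 0.70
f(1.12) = -2.11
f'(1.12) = -0.76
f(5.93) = 17.37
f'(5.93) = 8.86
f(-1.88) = 9.17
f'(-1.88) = -6.76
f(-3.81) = 25.95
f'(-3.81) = -10.62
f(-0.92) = 3.61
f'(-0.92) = -4.84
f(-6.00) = 54.00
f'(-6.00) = -15.00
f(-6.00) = 54.00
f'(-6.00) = -15.00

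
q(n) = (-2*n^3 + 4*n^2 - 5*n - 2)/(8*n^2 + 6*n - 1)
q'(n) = (-16*n - 6)*(-2*n^3 + 4*n^2 - 5*n - 2)/(8*n^2 + 6*n - 1)^2 + (-6*n^2 + 8*n - 5)/(8*n^2 + 6*n - 1) = (-16*n^4 - 24*n^3 + 70*n^2 + 24*n + 17)/(64*n^4 + 96*n^3 + 20*n^2 - 12*n + 1)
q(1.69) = -0.27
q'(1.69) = 0.01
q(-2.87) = 1.94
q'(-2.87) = 0.00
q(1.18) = -0.33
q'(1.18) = 0.24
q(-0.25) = 0.23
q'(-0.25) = 3.92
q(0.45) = -1.09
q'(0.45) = 3.55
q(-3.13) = 1.95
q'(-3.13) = -0.05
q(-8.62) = 2.99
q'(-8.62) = -0.23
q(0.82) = -0.49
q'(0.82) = 0.73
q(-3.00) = 1.94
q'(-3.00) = -0.03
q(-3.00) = 1.94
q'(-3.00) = -0.03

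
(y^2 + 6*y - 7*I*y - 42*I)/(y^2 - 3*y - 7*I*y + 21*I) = (y + 6)/(y - 3)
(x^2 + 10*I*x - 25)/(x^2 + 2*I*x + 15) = (x + 5*I)/(x - 3*I)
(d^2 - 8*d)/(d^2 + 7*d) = (d - 8)/(d + 7)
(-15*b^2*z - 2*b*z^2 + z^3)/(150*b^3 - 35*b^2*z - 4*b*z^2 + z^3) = z*(3*b + z)/(-30*b^2 + b*z + z^2)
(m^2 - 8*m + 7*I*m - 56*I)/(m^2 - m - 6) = (m^2 + m*(-8 + 7*I) - 56*I)/(m^2 - m - 6)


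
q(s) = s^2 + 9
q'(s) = 2*s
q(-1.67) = 11.79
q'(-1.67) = -3.34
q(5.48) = 39.03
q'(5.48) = 10.96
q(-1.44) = 11.07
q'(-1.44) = -2.88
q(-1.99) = 12.96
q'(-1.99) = -3.98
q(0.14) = 9.02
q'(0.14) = 0.28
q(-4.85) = 32.52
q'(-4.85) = -9.70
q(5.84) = 43.11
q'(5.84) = 11.68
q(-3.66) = 22.40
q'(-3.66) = -7.32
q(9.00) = 90.00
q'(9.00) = 18.00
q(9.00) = 90.00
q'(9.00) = 18.00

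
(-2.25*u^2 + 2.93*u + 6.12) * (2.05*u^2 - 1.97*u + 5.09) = -4.6125*u^4 + 10.439*u^3 - 4.6786*u^2 + 2.8573*u + 31.1508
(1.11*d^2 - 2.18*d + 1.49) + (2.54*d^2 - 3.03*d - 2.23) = 3.65*d^2 - 5.21*d - 0.74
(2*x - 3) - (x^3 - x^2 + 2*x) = -x^3 + x^2 - 3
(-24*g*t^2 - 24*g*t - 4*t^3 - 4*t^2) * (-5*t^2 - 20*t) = 120*g*t^4 + 600*g*t^3 + 480*g*t^2 + 20*t^5 + 100*t^4 + 80*t^3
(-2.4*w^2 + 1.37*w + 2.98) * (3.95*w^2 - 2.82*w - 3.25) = -9.48*w^4 + 12.1795*w^3 + 15.7076*w^2 - 12.8561*w - 9.685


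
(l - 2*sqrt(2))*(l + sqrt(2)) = l^2 - sqrt(2)*l - 4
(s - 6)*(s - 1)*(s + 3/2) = s^3 - 11*s^2/2 - 9*s/2 + 9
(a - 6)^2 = a^2 - 12*a + 36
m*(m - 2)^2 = m^3 - 4*m^2 + 4*m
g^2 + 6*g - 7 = (g - 1)*(g + 7)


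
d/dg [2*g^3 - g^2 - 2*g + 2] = 6*g^2 - 2*g - 2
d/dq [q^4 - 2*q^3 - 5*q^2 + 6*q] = 4*q^3 - 6*q^2 - 10*q + 6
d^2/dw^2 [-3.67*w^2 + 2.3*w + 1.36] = -7.34000000000000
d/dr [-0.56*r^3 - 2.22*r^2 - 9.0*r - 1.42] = -1.68*r^2 - 4.44*r - 9.0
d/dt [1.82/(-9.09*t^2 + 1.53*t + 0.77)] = (33.0876*t - 2.7846)/(-9.09*t^2 + 1.53*t + 0.77)^2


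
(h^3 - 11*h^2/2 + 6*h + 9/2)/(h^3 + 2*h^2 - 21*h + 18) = (2*h^2 - 5*h - 3)/(2*(h^2 + 5*h - 6))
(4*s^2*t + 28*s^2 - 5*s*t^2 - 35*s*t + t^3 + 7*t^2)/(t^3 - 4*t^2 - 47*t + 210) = (4*s^2 - 5*s*t + t^2)/(t^2 - 11*t + 30)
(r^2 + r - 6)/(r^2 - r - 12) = (r - 2)/(r - 4)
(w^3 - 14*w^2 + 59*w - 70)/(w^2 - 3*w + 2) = (w^2 - 12*w + 35)/(w - 1)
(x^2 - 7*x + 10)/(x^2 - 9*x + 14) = (x - 5)/(x - 7)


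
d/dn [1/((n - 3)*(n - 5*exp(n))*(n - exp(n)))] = (-(1 - exp(n))*(n - 3)*(n - 5*exp(n)) + (n - 3)*(n - exp(n))*(5*exp(n) - 1) - (n - 5*exp(n))*(n - exp(n)))/((n - 3)^2*(n - 5*exp(n))^2*(n - exp(n))^2)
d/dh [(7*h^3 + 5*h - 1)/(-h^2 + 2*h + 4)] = (-7*h^4 + 28*h^3 + 89*h^2 - 2*h + 22)/(h^4 - 4*h^3 - 4*h^2 + 16*h + 16)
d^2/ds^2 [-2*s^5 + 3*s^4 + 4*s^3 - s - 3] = 4*s*(-10*s^2 + 9*s + 6)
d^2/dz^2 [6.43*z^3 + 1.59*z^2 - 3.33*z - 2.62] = 38.58*z + 3.18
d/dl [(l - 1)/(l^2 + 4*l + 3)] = (l^2 + 4*l - 2*(l - 1)*(l + 2) + 3)/(l^2 + 4*l + 3)^2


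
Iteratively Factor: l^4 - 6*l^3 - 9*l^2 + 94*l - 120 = (l - 2)*(l^3 - 4*l^2 - 17*l + 60) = (l - 2)*(l + 4)*(l^2 - 8*l + 15) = (l - 3)*(l - 2)*(l + 4)*(l - 5)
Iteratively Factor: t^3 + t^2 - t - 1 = (t + 1)*(t^2 - 1) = (t + 1)^2*(t - 1)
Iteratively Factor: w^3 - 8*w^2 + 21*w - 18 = (w - 2)*(w^2 - 6*w + 9) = (w - 3)*(w - 2)*(w - 3)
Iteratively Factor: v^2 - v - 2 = (v - 2)*(v + 1)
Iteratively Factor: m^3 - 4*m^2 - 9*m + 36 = (m + 3)*(m^2 - 7*m + 12) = (m - 3)*(m + 3)*(m - 4)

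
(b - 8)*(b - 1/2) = b^2 - 17*b/2 + 4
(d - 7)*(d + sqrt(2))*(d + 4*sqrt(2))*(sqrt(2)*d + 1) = sqrt(2)*d^4 - 7*sqrt(2)*d^3 + 11*d^3 - 77*d^2 + 13*sqrt(2)*d^2 - 91*sqrt(2)*d + 8*d - 56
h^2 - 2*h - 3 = (h - 3)*(h + 1)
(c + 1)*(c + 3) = c^2 + 4*c + 3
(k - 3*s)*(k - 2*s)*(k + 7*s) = k^3 + 2*k^2*s - 29*k*s^2 + 42*s^3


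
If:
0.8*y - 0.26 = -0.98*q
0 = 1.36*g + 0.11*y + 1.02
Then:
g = -0.0808823529411765*y - 0.75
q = 0.26530612244898 - 0.816326530612245*y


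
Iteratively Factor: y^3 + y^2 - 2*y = (y)*(y^2 + y - 2) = y*(y + 2)*(y - 1)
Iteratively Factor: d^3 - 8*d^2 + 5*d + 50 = (d - 5)*(d^2 - 3*d - 10) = (d - 5)^2*(d + 2)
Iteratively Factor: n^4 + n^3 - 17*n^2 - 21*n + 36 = (n + 3)*(n^3 - 2*n^2 - 11*n + 12) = (n - 1)*(n + 3)*(n^2 - n - 12) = (n - 4)*(n - 1)*(n + 3)*(n + 3)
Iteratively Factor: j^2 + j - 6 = (j - 2)*(j + 3)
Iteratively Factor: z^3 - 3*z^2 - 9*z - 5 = (z + 1)*(z^2 - 4*z - 5) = (z + 1)^2*(z - 5)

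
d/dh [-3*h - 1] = -3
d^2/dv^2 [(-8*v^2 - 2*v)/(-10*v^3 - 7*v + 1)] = 4*(400*v^6 + 300*v^5 - 840*v^4 + 210*v^3 + 60*v^2 + 11)/(1000*v^9 + 2100*v^7 - 300*v^6 + 1470*v^5 - 420*v^4 + 373*v^3 - 147*v^2 + 21*v - 1)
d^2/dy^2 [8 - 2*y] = 0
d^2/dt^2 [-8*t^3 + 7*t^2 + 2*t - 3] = 14 - 48*t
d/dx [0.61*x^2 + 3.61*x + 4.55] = 1.22*x + 3.61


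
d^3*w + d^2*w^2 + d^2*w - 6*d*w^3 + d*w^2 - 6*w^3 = (d - 2*w)*(d + 3*w)*(d*w + w)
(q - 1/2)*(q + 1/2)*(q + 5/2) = q^3 + 5*q^2/2 - q/4 - 5/8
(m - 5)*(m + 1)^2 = m^3 - 3*m^2 - 9*m - 5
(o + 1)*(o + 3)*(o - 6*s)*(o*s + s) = o^4*s - 6*o^3*s^2 + 5*o^3*s - 30*o^2*s^2 + 7*o^2*s - 42*o*s^2 + 3*o*s - 18*s^2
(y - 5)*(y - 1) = y^2 - 6*y + 5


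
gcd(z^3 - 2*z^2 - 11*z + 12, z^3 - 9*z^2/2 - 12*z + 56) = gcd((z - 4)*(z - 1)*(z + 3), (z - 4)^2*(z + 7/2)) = z - 4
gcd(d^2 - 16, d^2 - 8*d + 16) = d - 4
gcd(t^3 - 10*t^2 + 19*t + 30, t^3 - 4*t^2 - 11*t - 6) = t^2 - 5*t - 6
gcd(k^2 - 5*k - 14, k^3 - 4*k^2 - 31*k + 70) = k - 7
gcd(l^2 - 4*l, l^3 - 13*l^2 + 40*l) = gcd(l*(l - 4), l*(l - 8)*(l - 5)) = l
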